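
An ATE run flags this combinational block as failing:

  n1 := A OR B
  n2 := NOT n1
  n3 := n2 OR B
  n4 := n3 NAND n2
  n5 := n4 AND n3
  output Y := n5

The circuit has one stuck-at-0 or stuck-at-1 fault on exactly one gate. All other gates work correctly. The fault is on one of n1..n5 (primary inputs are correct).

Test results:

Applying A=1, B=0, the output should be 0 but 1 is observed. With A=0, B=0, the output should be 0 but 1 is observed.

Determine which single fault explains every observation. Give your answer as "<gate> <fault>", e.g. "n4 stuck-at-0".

Fault-free values for test 1 (A=1, B=0): n1=1, n2=0, n3=0, n4=1, n5=0, giving Y=0. Observed 1.
Test 1: faults giving observed 1 are {n3 stuck-at-1, n5 stuck-at-1}.
Test 2 (A=0, B=0): fault-free n1=0, n2=1, n3=1, n4=0, n5=0 → 0; observed 1. Eliminates n3 stuck-at-1.
Only n5 stuck-at-1 is consistent with every test.

n5 stuck-at-1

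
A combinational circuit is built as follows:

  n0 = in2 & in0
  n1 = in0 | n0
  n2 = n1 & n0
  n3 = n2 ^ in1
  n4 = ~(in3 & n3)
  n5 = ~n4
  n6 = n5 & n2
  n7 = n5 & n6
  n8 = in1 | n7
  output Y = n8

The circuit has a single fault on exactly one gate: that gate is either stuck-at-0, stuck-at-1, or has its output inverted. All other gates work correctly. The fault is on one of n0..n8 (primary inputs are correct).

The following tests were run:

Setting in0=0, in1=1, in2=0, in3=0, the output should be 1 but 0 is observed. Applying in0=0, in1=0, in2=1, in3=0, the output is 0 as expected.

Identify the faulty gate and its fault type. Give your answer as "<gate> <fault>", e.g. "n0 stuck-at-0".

Fault-free values for test 1 (in0=0, in1=1, in2=0, in3=0): n0=0, n1=0, n2=0, n3=1, n4=1, n5=0, n6=0, n7=0, n8=1, giving Y=1. Observed 0.
Test 1: faults giving observed 0 are {n8 stuck-at-0, n8 inverted output}.
Test 2 (in0=0, in1=0, in2=1, in3=0): fault-free n0=0, n1=0, n2=0, n3=0, n4=1, n5=0, n6=0, n7=0, n8=0 → 0; observed 0. Eliminates n8 inverted output.
Only n8 stuck-at-0 is consistent with every test.

n8 stuck-at-0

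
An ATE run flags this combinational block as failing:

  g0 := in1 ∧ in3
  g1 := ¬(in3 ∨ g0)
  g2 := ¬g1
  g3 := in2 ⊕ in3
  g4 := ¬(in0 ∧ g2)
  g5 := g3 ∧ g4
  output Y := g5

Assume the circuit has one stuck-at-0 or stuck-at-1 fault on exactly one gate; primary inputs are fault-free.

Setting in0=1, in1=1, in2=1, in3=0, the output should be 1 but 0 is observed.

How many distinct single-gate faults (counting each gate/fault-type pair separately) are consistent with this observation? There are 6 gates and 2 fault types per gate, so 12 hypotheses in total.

6

Fault-free: g0=0, g1=1, g2=0, g3=1, g4=1, g5=1 → 1. Observed 0.
  g0 stuck-at-0: output 1 ✗
  g0 stuck-at-1: output 0 ✓
  g1 stuck-at-0: output 0 ✓
  g1 stuck-at-1: output 1 ✗
  g2 stuck-at-0: output 1 ✗
  g2 stuck-at-1: output 0 ✓
  g3 stuck-at-0: output 0 ✓
  g3 stuck-at-1: output 1 ✗
  g4 stuck-at-0: output 0 ✓
  g4 stuck-at-1: output 1 ✗
  g5 stuck-at-0: output 0 ✓
  g5 stuck-at-1: output 1 ✗
Consistent faults: {g0 stuck-at-1, g1 stuck-at-0, g2 stuck-at-1, g3 stuck-at-0, g4 stuck-at-0, g5 stuck-at-0} — 6 in all.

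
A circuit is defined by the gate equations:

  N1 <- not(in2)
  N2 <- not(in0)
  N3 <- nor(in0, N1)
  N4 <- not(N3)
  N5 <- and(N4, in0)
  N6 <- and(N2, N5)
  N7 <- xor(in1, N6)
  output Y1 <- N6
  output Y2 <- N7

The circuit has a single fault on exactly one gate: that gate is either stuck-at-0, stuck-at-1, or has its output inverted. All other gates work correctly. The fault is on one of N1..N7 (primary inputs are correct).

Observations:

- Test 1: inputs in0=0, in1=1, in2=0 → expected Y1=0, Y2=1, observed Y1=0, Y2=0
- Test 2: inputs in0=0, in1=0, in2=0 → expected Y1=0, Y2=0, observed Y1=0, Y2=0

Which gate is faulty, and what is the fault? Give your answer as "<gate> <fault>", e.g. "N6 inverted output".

Fault-free values for test 1 (in0=0, in1=1, in2=0): N1=1, N2=1, N3=0, N4=1, N5=0, N6=0, N7=1, giving Y1=0, Y2=1. Observed Y1=0, Y2=0.
Test 1: faults giving observed Y1=0, Y2=0 are {N7 stuck-at-0, N7 inverted output}.
Test 2 (in0=0, in1=0, in2=0): fault-free N1=1, N2=1, N3=0, N4=1, N5=0, N6=0, N7=0 → Y1=0, Y2=0; observed Y1=0, Y2=0. Eliminates N7 inverted output.
Only N7 stuck-at-0 is consistent with every test.

N7 stuck-at-0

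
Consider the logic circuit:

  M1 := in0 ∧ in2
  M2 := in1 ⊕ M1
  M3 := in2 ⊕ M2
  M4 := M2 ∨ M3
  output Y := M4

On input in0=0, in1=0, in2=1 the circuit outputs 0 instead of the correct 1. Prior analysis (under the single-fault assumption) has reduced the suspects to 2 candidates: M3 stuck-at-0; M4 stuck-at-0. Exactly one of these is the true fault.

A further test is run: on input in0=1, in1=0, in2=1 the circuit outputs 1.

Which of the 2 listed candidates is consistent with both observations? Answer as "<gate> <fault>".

Evaluate each candidate on input in0=1, in1=0, in2=1:
  M3 stuck-at-0: M1=1, M2=1, M3=0 [stuck-at-0], M4=1 → 1 — matches
  M4 stuck-at-0: M1=1, M2=1, M3=0, M4=0 [stuck-at-0] → 0 — eliminated
Only M3 stuck-at-0 reproduces the observed 1.

M3 stuck-at-0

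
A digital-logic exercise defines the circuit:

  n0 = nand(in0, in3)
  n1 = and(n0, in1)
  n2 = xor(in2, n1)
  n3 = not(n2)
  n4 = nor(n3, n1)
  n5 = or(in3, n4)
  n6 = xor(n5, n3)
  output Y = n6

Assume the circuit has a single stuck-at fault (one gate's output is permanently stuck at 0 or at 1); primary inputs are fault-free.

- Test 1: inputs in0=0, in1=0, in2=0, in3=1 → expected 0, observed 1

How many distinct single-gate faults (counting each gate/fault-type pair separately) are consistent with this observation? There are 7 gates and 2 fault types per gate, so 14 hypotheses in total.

5

Fault-free: n0=1, n1=0, n2=0, n3=1, n4=0, n5=1, n6=0 → 0. Observed 1.
  n0 stuck-at-0: output 0 ✗
  n0 stuck-at-1: output 0 ✗
  n1 stuck-at-0: output 0 ✗
  n1 stuck-at-1: output 1 ✓
  n2 stuck-at-0: output 0 ✗
  n2 stuck-at-1: output 1 ✓
  n3 stuck-at-0: output 1 ✓
  n3 stuck-at-1: output 0 ✗
  n4 stuck-at-0: output 0 ✗
  n4 stuck-at-1: output 0 ✗
  n5 stuck-at-0: output 1 ✓
  n5 stuck-at-1: output 0 ✗
  n6 stuck-at-0: output 0 ✗
  n6 stuck-at-1: output 1 ✓
Consistent faults: {n1 stuck-at-1, n2 stuck-at-1, n3 stuck-at-0, n5 stuck-at-0, n6 stuck-at-1} — 5 in all.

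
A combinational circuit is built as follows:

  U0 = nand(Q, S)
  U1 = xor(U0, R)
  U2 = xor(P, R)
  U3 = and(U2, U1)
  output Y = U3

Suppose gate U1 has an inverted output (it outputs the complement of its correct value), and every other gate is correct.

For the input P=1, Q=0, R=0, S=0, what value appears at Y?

Propagate with U1 forced: U0=1, U1=0 [inverted output], U2=1, U3=0.
So Y = 0. (Without the fault it would be 1.)

0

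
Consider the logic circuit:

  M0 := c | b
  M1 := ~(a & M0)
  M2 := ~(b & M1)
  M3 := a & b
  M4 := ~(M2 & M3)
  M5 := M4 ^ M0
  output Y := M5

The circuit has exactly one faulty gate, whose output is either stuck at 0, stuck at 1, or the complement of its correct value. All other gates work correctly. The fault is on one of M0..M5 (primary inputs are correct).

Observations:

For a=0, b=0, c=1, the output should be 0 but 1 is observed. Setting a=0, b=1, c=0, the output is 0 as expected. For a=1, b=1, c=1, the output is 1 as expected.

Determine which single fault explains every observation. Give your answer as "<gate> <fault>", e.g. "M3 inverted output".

Fault-free values for test 1 (a=0, b=0, c=1): M0=1, M1=1, M2=1, M3=0, M4=1, M5=0, giving Y=0. Observed 1.
Test 1: faults giving observed 1 are {M0 stuck-at-0, M0 inverted output, M3 stuck-at-1, M3 inverted output, M4 stuck-at-0, M4 inverted output, M5 stuck-at-1, M5 inverted output}.
Test 2 (a=0, b=1, c=0): fault-free M0=1, M1=1, M2=0, M3=0, M4=1, M5=0 → 0; observed 0. Eliminates M0 stuck-at-0, M0 inverted output, M4 stuck-at-0, M4 inverted output, M5 stuck-at-1, M5 inverted output.
Test 3 (a=1, b=1, c=1): fault-free M0=1, M1=0, M2=1, M3=1, M4=0, M5=1 → 1; observed 1. Eliminates M3 inverted output.
Only M3 stuck-at-1 is consistent with every test.

M3 stuck-at-1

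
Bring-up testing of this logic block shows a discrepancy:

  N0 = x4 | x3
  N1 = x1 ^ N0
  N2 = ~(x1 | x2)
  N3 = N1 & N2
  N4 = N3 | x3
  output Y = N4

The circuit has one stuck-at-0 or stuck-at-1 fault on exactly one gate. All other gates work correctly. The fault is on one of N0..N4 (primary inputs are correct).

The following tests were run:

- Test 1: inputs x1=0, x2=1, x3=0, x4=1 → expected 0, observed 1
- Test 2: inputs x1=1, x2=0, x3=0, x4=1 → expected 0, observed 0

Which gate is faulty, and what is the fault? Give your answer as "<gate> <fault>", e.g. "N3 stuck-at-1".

Fault-free values for test 1 (x1=0, x2=1, x3=0, x4=1): N0=1, N1=1, N2=0, N3=0, N4=0, giving Y=0. Observed 1.
Test 1: faults giving observed 1 are {N2 stuck-at-1, N3 stuck-at-1, N4 stuck-at-1}.
Test 2 (x1=1, x2=0, x3=0, x4=1): fault-free N0=1, N1=0, N2=0, N3=0, N4=0 → 0; observed 0. Eliminates N3 stuck-at-1, N4 stuck-at-1.
Only N2 stuck-at-1 is consistent with every test.

N2 stuck-at-1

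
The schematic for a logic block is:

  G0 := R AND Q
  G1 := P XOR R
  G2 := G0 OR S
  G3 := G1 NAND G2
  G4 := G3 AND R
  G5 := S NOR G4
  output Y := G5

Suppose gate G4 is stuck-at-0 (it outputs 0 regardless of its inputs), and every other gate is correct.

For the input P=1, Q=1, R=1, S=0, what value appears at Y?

Propagate with G4 forced: G0=1, G1=0, G2=1, G3=1, G4=0 [stuck-at-0], G5=1.
So Y = 1. (Without the fault it would be 0.)

1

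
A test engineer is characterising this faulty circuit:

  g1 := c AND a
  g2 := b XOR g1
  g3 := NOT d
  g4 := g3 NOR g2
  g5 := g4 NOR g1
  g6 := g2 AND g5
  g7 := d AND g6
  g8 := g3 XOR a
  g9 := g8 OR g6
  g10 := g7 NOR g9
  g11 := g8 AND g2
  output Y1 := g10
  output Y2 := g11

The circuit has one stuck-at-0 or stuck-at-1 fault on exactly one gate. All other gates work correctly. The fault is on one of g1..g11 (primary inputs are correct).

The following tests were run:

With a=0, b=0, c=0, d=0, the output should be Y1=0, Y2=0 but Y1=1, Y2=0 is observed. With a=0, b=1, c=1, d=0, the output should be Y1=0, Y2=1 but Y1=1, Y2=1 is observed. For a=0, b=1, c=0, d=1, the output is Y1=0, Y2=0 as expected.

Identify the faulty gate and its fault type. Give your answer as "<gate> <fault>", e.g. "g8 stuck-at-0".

g9 stuck-at-0

Fault-free values for test 1 (a=0, b=0, c=0, d=0): g1=0, g2=0, g3=1, g4=0, g5=1, g6=0, g7=0, g8=1, g9=1, g10=0, g11=0, giving Y1=0, Y2=0. Observed Y1=1, Y2=0.
Test 1: faults giving observed Y1=1, Y2=0 are {g3 stuck-at-0, g8 stuck-at-0, g9 stuck-at-0, g10 stuck-at-1}.
Test 2 (a=0, b=1, c=1, d=0): fault-free g1=0, g2=1, g3=1, g4=0, g5=1, g6=1, g7=0, g8=1, g9=1, g10=0, g11=1 → Y1=0, Y2=1; observed Y1=1, Y2=1. Eliminates g3 stuck-at-0, g8 stuck-at-0.
Test 3 (a=0, b=1, c=0, d=1): fault-free g1=0, g2=1, g3=0, g4=0, g5=1, g6=1, g7=1, g8=0, g9=1, g10=0, g11=0 → Y1=0, Y2=0; observed Y1=0, Y2=0. Eliminates g10 stuck-at-1.
Only g9 stuck-at-0 is consistent with every test.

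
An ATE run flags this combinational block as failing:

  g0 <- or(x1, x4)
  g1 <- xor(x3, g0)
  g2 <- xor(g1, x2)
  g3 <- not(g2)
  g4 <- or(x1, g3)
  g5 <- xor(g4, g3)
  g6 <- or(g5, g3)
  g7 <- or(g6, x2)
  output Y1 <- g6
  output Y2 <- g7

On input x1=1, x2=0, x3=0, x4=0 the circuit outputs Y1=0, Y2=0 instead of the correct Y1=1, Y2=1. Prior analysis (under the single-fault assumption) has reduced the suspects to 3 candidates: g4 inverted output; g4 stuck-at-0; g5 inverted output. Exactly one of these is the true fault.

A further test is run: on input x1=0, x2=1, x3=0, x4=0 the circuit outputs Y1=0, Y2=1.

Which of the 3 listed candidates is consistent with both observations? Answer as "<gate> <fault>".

g4 stuck-at-0

Evaluate each candidate on input x1=0, x2=1, x3=0, x4=0:
  g4 inverted output: g0=0, g1=0, g2=1, g3=0, g4=1 [inverted output], g5=1, g6=1, g7=1 → Y1=1, Y2=1 — eliminated
  g4 stuck-at-0: g0=0, g1=0, g2=1, g3=0, g4=0 [stuck-at-0], g5=0, g6=0, g7=1 → Y1=0, Y2=1 — matches
  g5 inverted output: g0=0, g1=0, g2=1, g3=0, g4=0, g5=1 [inverted output], g6=1, g7=1 → Y1=1, Y2=1 — eliminated
Only g4 stuck-at-0 reproduces the observed Y1=0, Y2=1.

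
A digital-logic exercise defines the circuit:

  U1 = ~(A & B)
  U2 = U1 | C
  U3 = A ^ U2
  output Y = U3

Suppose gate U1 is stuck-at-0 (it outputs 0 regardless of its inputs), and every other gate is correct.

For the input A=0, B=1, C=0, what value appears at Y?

0

Propagate with U1 forced: U1=0 [stuck-at-0], U2=0, U3=0.
So Y = 0. (Without the fault it would be 1.)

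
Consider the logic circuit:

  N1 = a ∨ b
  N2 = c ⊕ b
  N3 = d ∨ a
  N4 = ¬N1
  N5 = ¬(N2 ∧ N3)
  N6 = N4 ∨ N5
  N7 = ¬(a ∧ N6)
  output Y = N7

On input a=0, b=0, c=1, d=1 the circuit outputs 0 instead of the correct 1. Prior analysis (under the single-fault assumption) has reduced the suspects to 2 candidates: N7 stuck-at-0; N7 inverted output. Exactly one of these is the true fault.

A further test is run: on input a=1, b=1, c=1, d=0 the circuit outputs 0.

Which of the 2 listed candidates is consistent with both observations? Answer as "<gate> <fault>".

N7 stuck-at-0

Evaluate each candidate on input a=1, b=1, c=1, d=0:
  N7 stuck-at-0: N1=1, N2=0, N3=1, N4=0, N5=1, N6=1, N7=0 [stuck-at-0] → 0 — matches
  N7 inverted output: N1=1, N2=0, N3=1, N4=0, N5=1, N6=1, N7=1 [inverted output] → 1 — eliminated
Only N7 stuck-at-0 reproduces the observed 0.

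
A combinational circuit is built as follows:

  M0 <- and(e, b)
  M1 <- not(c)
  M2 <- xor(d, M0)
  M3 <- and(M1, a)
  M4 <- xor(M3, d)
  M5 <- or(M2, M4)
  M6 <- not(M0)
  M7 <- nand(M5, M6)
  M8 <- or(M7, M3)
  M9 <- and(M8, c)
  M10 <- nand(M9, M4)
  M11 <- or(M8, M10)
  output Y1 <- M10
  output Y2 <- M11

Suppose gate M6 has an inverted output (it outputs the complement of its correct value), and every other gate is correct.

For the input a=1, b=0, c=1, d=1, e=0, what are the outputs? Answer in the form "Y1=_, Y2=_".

Y1=0, Y2=1

Propagate with M6 forced: M0=0, M1=0, M2=1, M3=0, M4=1, M5=1, M6=0 [inverted output], M7=1, M8=1, M9=1, M10=0, M11=1.
So the outputs are Y1=0, Y2=1. (Without the fault they would be Y1=1, Y2=1.)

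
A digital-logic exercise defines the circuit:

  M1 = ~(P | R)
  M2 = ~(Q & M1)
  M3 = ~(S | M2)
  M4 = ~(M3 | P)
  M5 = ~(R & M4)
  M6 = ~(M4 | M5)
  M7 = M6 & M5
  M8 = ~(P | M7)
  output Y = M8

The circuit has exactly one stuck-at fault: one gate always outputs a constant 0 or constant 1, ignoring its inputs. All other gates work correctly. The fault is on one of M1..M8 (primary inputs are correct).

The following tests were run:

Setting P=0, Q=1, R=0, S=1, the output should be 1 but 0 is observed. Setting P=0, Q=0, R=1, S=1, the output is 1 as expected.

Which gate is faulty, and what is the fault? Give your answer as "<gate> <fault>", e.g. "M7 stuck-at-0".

Fault-free values for test 1 (P=0, Q=1, R=0, S=1): M1=1, M2=0, M3=0, M4=1, M5=1, M6=0, M7=0, M8=1, giving Y=1. Observed 0.
Test 1: faults giving observed 0 are {M6 stuck-at-1, M7 stuck-at-1, M8 stuck-at-0}.
Test 2 (P=0, Q=0, R=1, S=1): fault-free M1=0, M2=1, M3=0, M4=1, M5=0, M6=0, M7=0, M8=1 → 1; observed 1. Eliminates M7 stuck-at-1, M8 stuck-at-0.
Only M6 stuck-at-1 is consistent with every test.

M6 stuck-at-1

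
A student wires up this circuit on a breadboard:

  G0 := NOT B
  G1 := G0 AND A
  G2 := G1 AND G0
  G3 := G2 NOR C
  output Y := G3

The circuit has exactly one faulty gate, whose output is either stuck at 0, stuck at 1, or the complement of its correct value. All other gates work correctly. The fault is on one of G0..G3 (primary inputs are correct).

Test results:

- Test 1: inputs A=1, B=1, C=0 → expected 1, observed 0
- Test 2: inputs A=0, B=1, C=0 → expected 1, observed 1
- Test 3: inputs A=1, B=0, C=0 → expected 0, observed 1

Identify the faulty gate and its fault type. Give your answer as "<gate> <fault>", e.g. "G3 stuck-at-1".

G0 inverted output

Fault-free values for test 1 (A=1, B=1, C=0): G0=0, G1=0, G2=0, G3=1, giving Y=1. Observed 0.
Test 1: faults giving observed 0 are {G0 stuck-at-1, G0 inverted output, G2 stuck-at-1, G2 inverted output, G3 stuck-at-0, G3 inverted output}.
Test 2 (A=0, B=1, C=0): fault-free G0=0, G1=0, G2=0, G3=1 → 1; observed 1. Eliminates G2 stuck-at-1, G2 inverted output, G3 stuck-at-0, G3 inverted output.
Test 3 (A=1, B=0, C=0): fault-free G0=1, G1=1, G2=1, G3=0 → 0; observed 1. Eliminates G0 stuck-at-1.
Only G0 inverted output is consistent with every test.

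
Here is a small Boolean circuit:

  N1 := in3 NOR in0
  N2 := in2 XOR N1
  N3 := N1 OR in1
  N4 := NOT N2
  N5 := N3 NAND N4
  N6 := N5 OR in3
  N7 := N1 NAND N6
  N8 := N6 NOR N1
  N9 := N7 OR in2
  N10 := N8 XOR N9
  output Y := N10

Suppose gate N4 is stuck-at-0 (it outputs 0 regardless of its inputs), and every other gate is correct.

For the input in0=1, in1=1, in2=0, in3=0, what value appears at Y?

Propagate with N4 forced: N1=0, N2=0, N3=1, N4=0 [stuck-at-0], N5=1, N6=1, N7=1, N8=0, N9=1, N10=1.
So Y = 1. (Without the fault it would be 0.)

1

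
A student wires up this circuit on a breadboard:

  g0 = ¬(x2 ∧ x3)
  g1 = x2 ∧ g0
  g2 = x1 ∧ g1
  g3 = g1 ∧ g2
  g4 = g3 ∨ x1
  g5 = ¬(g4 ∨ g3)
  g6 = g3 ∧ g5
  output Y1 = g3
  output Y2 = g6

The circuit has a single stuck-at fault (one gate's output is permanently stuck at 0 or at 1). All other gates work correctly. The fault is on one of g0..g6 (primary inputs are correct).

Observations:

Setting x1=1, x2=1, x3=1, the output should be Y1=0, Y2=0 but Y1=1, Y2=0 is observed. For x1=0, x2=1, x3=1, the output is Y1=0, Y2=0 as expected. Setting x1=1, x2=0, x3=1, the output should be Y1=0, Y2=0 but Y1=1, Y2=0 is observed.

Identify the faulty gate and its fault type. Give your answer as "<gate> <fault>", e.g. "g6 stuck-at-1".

g1 stuck-at-1

Fault-free values for test 1 (x1=1, x2=1, x3=1): g0=0, g1=0, g2=0, g3=0, g4=1, g5=0, g6=0, giving Y1=0, Y2=0. Observed Y1=1, Y2=0.
Test 1: faults giving observed Y1=1, Y2=0 are {g0 stuck-at-1, g1 stuck-at-1, g3 stuck-at-1}.
Test 2 (x1=0, x2=1, x3=1): fault-free g0=0, g1=0, g2=0, g3=0, g4=0, g5=1, g6=0 → Y1=0, Y2=0; observed Y1=0, Y2=0. Eliminates g3 stuck-at-1.
Test 3 (x1=1, x2=0, x3=1): fault-free g0=1, g1=0, g2=0, g3=0, g4=1, g5=0, g6=0 → Y1=0, Y2=0; observed Y1=1, Y2=0. Eliminates g0 stuck-at-1.
Only g1 stuck-at-1 is consistent with every test.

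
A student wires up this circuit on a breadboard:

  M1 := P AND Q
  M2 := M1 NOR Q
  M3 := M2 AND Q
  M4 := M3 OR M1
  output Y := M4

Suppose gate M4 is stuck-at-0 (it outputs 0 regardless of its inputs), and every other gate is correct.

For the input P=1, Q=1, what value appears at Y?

Propagate with M4 forced: M1=1, M2=0, M3=0, M4=0 [stuck-at-0].
So Y = 0. (Without the fault it would be 1.)

0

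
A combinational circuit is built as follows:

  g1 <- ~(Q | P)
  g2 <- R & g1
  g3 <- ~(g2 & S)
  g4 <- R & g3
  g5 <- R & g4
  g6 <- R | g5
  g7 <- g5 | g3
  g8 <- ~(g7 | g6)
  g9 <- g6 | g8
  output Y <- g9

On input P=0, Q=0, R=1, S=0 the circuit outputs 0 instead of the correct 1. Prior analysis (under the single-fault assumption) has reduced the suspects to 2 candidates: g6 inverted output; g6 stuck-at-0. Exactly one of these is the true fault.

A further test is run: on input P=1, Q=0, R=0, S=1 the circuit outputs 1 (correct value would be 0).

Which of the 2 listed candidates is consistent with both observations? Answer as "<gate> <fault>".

g6 inverted output

Evaluate each candidate on input P=1, Q=0, R=0, S=1:
  g6 inverted output: g1=0, g2=0, g3=1, g4=0, g5=0, g6=1 [inverted output], g7=1, g8=0, g9=1 → 1 — matches
  g6 stuck-at-0: g1=0, g2=0, g3=1, g4=0, g5=0, g6=0 [stuck-at-0], g7=1, g8=0, g9=0 → 0 — eliminated
Only g6 inverted output reproduces the observed 1.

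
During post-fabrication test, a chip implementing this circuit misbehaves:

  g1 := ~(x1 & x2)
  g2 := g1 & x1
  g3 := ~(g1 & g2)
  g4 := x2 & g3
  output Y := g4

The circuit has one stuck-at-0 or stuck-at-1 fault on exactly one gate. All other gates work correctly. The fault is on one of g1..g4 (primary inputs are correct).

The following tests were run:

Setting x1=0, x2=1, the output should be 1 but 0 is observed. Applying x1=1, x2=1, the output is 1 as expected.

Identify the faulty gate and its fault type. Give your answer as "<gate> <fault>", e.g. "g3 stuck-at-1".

g2 stuck-at-1

Fault-free values for test 1 (x1=0, x2=1): g1=1, g2=0, g3=1, g4=1, giving Y=1. Observed 0.
Test 1: faults giving observed 0 are {g2 stuck-at-1, g3 stuck-at-0, g4 stuck-at-0}.
Test 2 (x1=1, x2=1): fault-free g1=0, g2=0, g3=1, g4=1 → 1; observed 1. Eliminates g3 stuck-at-0, g4 stuck-at-0.
Only g2 stuck-at-1 is consistent with every test.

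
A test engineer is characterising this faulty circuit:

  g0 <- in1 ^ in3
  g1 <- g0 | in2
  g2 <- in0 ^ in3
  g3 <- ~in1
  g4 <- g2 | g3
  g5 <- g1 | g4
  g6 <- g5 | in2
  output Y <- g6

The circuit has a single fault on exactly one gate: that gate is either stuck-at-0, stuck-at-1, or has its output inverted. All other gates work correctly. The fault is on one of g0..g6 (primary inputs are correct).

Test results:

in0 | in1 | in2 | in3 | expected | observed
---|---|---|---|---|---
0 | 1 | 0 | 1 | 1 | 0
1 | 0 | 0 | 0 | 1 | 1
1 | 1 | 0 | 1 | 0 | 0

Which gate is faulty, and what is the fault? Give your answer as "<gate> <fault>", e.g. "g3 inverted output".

g2 stuck-at-0

Fault-free values for test 1 (in0=0, in1=1, in2=0, in3=1): g0=0, g1=0, g2=1, g3=0, g4=1, g5=1, g6=1, giving Y=1. Observed 0.
Test 1: faults giving observed 0 are {g2 stuck-at-0, g2 inverted output, g4 stuck-at-0, g4 inverted output, g5 stuck-at-0, g5 inverted output, g6 stuck-at-0, g6 inverted output}.
Test 2 (in0=1, in1=0, in2=0, in3=0): fault-free g0=0, g1=0, g2=1, g3=1, g4=1, g5=1, g6=1 → 1; observed 1. Eliminates g4 stuck-at-0, g4 inverted output, g5 stuck-at-0, g5 inverted output, g6 stuck-at-0, g6 inverted output.
Test 3 (in0=1, in1=1, in2=0, in3=1): fault-free g0=0, g1=0, g2=0, g3=0, g4=0, g5=0, g6=0 → 0; observed 0. Eliminates g2 inverted output.
Only g2 stuck-at-0 is consistent with every test.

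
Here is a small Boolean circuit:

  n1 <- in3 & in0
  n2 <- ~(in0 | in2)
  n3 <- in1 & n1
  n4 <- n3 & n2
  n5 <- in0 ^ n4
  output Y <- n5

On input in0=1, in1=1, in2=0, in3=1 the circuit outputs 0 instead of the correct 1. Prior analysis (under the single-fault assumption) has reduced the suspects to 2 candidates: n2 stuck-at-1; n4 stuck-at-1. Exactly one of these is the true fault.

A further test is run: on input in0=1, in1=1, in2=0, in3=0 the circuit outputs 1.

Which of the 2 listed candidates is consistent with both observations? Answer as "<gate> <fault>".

Evaluate each candidate on input in0=1, in1=1, in2=0, in3=0:
  n2 stuck-at-1: n1=0, n2=1 [stuck-at-1], n3=0, n4=0, n5=1 → 1 — matches
  n4 stuck-at-1: n1=0, n2=0, n3=0, n4=1 [stuck-at-1], n5=0 → 0 — eliminated
Only n2 stuck-at-1 reproduces the observed 1.

n2 stuck-at-1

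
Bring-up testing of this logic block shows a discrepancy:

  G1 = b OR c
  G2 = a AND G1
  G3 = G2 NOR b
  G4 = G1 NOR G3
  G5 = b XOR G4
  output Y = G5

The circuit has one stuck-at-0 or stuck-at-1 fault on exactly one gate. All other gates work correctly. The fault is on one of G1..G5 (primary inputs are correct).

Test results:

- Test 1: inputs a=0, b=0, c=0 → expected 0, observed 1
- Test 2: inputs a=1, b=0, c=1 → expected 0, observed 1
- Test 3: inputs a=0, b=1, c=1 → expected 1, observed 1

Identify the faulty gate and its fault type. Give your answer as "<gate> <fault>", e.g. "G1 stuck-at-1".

Fault-free values for test 1 (a=0, b=0, c=0): G1=0, G2=0, G3=1, G4=0, G5=0, giving Y=0. Observed 1.
Test 1: faults giving observed 1 are {G2 stuck-at-1, G3 stuck-at-0, G4 stuck-at-1, G5 stuck-at-1}.
Test 2 (a=1, b=0, c=1): fault-free G1=1, G2=1, G3=0, G4=0, G5=0 → 0; observed 1. Eliminates G2 stuck-at-1, G3 stuck-at-0.
Test 3 (a=0, b=1, c=1): fault-free G1=1, G2=0, G3=0, G4=0, G5=1 → 1; observed 1. Eliminates G4 stuck-at-1.
Only G5 stuck-at-1 is consistent with every test.

G5 stuck-at-1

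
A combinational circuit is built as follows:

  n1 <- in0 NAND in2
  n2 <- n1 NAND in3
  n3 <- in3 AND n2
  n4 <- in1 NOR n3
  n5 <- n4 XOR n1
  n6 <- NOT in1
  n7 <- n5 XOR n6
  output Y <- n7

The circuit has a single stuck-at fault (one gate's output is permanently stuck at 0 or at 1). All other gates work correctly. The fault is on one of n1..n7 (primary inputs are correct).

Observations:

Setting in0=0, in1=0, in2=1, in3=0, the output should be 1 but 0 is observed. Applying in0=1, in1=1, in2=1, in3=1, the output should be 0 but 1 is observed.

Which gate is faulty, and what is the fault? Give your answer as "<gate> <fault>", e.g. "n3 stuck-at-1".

Fault-free values for test 1 (in0=0, in1=0, in2=1, in3=0): n1=1, n2=1, n3=0, n4=1, n5=0, n6=1, n7=1, giving Y=1. Observed 0.
Test 1: faults giving observed 0 are {n1 stuck-at-0, n3 stuck-at-1, n4 stuck-at-0, n5 stuck-at-1, n6 stuck-at-0, n7 stuck-at-0}.
Test 2 (in0=1, in1=1, in2=1, in3=1): fault-free n1=0, n2=1, n3=1, n4=0, n5=0, n6=0, n7=0 → 0; observed 1. Eliminates n1 stuck-at-0, n3 stuck-at-1, n4 stuck-at-0, n6 stuck-at-0, n7 stuck-at-0.
Only n5 stuck-at-1 is consistent with every test.

n5 stuck-at-1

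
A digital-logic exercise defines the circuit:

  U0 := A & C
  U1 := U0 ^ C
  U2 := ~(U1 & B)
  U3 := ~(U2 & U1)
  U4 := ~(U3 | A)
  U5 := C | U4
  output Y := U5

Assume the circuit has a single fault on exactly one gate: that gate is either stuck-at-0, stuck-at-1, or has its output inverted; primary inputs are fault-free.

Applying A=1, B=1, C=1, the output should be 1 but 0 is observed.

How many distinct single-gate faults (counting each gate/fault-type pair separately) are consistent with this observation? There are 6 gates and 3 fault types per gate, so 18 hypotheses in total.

Fault-free: U0=1, U1=0, U2=1, U3=1, U4=0, U5=1 → 1. Observed 0.
  U0: none of the 3 fault types match ✗
  U1: none of the 3 fault types match ✗
  U2: none of the 3 fault types match ✗
  U3: none of the 3 fault types match ✗
  U4: none of the 3 fault types match ✗
  U5: stuck-at-0, inverted output ✓; others ✗
Consistent faults: {U5 stuck-at-0, U5 inverted output} — 2 in all.

2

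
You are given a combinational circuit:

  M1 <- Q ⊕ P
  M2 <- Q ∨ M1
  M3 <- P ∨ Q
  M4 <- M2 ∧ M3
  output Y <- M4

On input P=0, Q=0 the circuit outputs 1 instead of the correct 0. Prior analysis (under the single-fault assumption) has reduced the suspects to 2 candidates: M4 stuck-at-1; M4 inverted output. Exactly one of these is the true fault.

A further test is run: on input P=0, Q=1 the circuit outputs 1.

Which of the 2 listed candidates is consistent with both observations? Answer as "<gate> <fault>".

Evaluate each candidate on input P=0, Q=1:
  M4 stuck-at-1: M1=1, M2=1, M3=1, M4=1 [stuck-at-1] → 1 — matches
  M4 inverted output: M1=1, M2=1, M3=1, M4=0 [inverted output] → 0 — eliminated
Only M4 stuck-at-1 reproduces the observed 1.

M4 stuck-at-1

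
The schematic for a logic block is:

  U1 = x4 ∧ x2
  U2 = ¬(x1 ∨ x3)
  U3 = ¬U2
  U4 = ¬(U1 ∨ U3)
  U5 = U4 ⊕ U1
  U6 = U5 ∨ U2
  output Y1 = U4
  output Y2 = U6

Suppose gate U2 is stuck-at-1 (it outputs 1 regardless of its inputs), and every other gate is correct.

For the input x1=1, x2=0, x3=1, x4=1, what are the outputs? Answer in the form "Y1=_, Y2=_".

Propagate with U2 forced: U1=0, U2=1 [stuck-at-1], U3=0, U4=1, U5=1, U6=1.
So the outputs are Y1=1, Y2=1. (Without the fault they would be Y1=0, Y2=0.)

Y1=1, Y2=1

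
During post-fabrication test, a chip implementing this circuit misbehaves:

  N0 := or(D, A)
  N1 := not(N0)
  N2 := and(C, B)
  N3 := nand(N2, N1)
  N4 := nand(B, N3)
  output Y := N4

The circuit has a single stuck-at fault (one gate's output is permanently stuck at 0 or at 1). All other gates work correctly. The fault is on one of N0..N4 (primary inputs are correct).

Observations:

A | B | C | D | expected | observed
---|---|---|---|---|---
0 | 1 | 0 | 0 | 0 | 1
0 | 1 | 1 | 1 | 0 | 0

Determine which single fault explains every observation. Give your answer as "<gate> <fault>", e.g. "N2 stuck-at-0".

Fault-free values for test 1 (A=0, B=1, C=0, D=0): N0=0, N1=1, N2=0, N3=1, N4=0, giving Y=0. Observed 1.
Test 1: faults giving observed 1 are {N2 stuck-at-1, N3 stuck-at-0, N4 stuck-at-1}.
Test 2 (A=0, B=1, C=1, D=1): fault-free N0=1, N1=0, N2=1, N3=1, N4=0 → 0; observed 0. Eliminates N3 stuck-at-0, N4 stuck-at-1.
Only N2 stuck-at-1 is consistent with every test.

N2 stuck-at-1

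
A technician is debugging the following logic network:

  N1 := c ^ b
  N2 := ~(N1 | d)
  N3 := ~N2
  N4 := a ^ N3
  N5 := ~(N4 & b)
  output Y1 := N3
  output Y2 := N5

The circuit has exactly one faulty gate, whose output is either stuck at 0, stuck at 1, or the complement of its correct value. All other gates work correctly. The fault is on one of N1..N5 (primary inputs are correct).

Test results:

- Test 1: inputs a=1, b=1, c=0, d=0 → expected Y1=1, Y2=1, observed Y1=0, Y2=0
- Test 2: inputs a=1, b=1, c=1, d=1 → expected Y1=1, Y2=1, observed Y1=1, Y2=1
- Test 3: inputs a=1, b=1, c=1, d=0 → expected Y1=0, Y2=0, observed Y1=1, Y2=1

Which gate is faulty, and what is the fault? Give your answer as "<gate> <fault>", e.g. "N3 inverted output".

Fault-free values for test 1 (a=1, b=1, c=0, d=0): N1=1, N2=0, N3=1, N4=0, N5=1, giving Y1=1, Y2=1. Observed Y1=0, Y2=0.
Test 1: faults giving observed Y1=0, Y2=0 are {N1 stuck-at-0, N1 inverted output, N2 stuck-at-1, N2 inverted output, N3 stuck-at-0, N3 inverted output}.
Test 2 (a=1, b=1, c=1, d=1): fault-free N1=0, N2=0, N3=1, N4=0, N5=1 → Y1=1, Y2=1; observed Y1=1, Y2=1. Eliminates N2 stuck-at-1, N2 inverted output, N3 stuck-at-0, N3 inverted output.
Test 3 (a=1, b=1, c=1, d=0): fault-free N1=0, N2=1, N3=0, N4=1, N5=0 → Y1=0, Y2=0; observed Y1=1, Y2=1. Eliminates N1 stuck-at-0.
Only N1 inverted output is consistent with every test.

N1 inverted output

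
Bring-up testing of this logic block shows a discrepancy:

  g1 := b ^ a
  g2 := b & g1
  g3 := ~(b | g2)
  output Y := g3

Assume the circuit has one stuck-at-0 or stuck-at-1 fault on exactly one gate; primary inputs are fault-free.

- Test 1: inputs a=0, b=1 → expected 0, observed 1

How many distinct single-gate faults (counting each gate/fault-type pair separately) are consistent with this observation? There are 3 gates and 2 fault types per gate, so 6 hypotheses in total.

1

Fault-free: g1=1, g2=1, g3=0 → 0. Observed 1.
  g1 stuck-at-0: output 0 ✗
  g1 stuck-at-1: output 0 ✗
  g2 stuck-at-0: output 0 ✗
  g2 stuck-at-1: output 0 ✗
  g3 stuck-at-0: output 0 ✗
  g3 stuck-at-1: output 1 ✓
Consistent faults: {g3 stuck-at-1} — 1 in all.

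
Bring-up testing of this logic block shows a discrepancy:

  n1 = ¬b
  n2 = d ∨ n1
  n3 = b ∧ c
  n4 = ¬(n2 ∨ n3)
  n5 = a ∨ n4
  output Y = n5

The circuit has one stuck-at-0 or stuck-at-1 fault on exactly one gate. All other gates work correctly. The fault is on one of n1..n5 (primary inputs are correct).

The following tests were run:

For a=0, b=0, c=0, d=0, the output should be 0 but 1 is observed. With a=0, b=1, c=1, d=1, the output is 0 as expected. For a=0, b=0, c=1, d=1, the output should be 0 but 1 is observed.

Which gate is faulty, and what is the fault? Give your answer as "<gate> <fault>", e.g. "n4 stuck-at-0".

Fault-free values for test 1 (a=0, b=0, c=0, d=0): n1=1, n2=1, n3=0, n4=0, n5=0, giving Y=0. Observed 1.
Test 1: faults giving observed 1 are {n1 stuck-at-0, n2 stuck-at-0, n4 stuck-at-1, n5 stuck-at-1}.
Test 2 (a=0, b=1, c=1, d=1): fault-free n1=0, n2=1, n3=1, n4=0, n5=0 → 0; observed 0. Eliminates n4 stuck-at-1, n5 stuck-at-1.
Test 3 (a=0, b=0, c=1, d=1): fault-free n1=1, n2=1, n3=0, n4=0, n5=0 → 0; observed 1. Eliminates n1 stuck-at-0.
Only n2 stuck-at-0 is consistent with every test.

n2 stuck-at-0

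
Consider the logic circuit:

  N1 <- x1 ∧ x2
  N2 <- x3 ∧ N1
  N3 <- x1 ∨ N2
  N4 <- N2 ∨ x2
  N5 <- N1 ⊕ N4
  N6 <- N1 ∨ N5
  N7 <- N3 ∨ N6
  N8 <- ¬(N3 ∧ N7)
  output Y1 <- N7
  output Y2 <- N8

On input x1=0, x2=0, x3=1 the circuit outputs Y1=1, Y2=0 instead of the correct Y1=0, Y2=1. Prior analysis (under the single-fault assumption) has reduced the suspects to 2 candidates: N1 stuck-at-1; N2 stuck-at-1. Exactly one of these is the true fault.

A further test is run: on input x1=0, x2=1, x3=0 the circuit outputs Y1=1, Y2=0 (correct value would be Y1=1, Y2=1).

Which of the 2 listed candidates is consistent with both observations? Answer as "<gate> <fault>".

N2 stuck-at-1

Evaluate each candidate on input x1=0, x2=1, x3=0:
  N1 stuck-at-1: N1=1 [stuck-at-1], N2=0, N3=0, N4=1, N5=0, N6=1, N7=1, N8=1 → Y1=1, Y2=1 — eliminated
  N2 stuck-at-1: N1=0, N2=1 [stuck-at-1], N3=1, N4=1, N5=1, N6=1, N7=1, N8=0 → Y1=1, Y2=0 — matches
Only N2 stuck-at-1 reproduces the observed Y1=1, Y2=0.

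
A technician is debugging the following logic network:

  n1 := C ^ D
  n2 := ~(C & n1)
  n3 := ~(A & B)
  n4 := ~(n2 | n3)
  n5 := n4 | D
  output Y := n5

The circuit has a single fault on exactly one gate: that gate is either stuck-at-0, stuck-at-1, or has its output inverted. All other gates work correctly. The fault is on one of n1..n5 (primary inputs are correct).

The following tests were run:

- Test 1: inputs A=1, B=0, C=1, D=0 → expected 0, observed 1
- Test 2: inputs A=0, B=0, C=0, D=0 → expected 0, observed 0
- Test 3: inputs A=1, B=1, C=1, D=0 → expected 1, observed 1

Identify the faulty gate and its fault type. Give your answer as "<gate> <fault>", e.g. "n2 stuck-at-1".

Fault-free values for test 1 (A=1, B=0, C=1, D=0): n1=1, n2=0, n3=1, n4=0, n5=0, giving Y=0. Observed 1.
Test 1: faults giving observed 1 are {n3 stuck-at-0, n3 inverted output, n4 stuck-at-1, n4 inverted output, n5 stuck-at-1, n5 inverted output}.
Test 2 (A=0, B=0, C=0, D=0): fault-free n1=0, n2=1, n3=1, n4=0, n5=0 → 0; observed 0. Eliminates n4 stuck-at-1, n4 inverted output, n5 stuck-at-1, n5 inverted output.
Test 3 (A=1, B=1, C=1, D=0): fault-free n1=1, n2=0, n3=0, n4=1, n5=1 → 1; observed 1. Eliminates n3 inverted output.
Only n3 stuck-at-0 is consistent with every test.

n3 stuck-at-0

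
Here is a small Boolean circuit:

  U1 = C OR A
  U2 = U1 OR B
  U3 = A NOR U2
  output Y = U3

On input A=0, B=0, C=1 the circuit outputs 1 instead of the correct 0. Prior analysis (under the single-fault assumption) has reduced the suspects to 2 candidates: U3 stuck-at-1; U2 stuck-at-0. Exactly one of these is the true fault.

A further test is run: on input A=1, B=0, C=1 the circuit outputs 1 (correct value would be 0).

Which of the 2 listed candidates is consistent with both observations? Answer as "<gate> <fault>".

Evaluate each candidate on input A=1, B=0, C=1:
  U3 stuck-at-1: U1=1, U2=1, U3=1 [stuck-at-1] → 1 — matches
  U2 stuck-at-0: U1=1, U2=0 [stuck-at-0], U3=0 → 0 — eliminated
Only U3 stuck-at-1 reproduces the observed 1.

U3 stuck-at-1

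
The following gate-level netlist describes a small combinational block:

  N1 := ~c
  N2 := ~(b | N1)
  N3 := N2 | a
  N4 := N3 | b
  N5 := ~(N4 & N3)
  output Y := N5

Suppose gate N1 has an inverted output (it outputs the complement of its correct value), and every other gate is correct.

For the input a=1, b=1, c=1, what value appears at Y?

0

Propagate with N1 forced: N1=1 [inverted output], N2=0, N3=1, N4=1, N5=0.
So Y = 0. (Same as the fault-free value — the fault is masked on this input.)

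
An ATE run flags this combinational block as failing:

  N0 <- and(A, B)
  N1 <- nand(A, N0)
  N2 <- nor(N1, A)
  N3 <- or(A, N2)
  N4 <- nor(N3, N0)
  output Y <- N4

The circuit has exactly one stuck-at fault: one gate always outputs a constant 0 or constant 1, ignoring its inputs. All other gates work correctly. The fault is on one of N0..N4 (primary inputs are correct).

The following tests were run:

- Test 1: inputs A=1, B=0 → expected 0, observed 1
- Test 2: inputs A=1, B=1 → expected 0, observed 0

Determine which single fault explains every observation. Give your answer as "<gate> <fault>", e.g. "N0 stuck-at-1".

N3 stuck-at-0

Fault-free values for test 1 (A=1, B=0): N0=0, N1=1, N2=0, N3=1, N4=0, giving Y=0. Observed 1.
Test 1: faults giving observed 1 are {N3 stuck-at-0, N4 stuck-at-1}.
Test 2 (A=1, B=1): fault-free N0=1, N1=0, N2=0, N3=1, N4=0 → 0; observed 0. Eliminates N4 stuck-at-1.
Only N3 stuck-at-0 is consistent with every test.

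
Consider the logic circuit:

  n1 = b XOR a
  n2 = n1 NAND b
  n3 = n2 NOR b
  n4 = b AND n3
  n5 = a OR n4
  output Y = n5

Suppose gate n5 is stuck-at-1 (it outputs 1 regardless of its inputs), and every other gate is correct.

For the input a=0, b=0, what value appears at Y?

1

Propagate with n5 forced: n1=0, n2=1, n3=0, n4=0, n5=1 [stuck-at-1].
So Y = 1. (Without the fault it would be 0.)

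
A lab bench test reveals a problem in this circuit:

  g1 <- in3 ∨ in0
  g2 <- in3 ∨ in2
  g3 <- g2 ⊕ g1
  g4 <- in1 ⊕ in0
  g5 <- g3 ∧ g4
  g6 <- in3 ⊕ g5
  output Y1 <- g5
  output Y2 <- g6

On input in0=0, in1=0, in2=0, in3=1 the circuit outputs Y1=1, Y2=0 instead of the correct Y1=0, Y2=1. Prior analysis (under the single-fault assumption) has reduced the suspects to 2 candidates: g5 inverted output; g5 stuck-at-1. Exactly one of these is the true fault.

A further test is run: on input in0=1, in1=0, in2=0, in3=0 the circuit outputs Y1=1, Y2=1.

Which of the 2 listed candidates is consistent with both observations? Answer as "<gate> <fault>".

g5 stuck-at-1

Evaluate each candidate on input in0=1, in1=0, in2=0, in3=0:
  g5 inverted output: g1=1, g2=0, g3=1, g4=1, g5=0 [inverted output], g6=0 → Y1=0, Y2=0 — eliminated
  g5 stuck-at-1: g1=1, g2=0, g3=1, g4=1, g5=1 [stuck-at-1], g6=1 → Y1=1, Y2=1 — matches
Only g5 stuck-at-1 reproduces the observed Y1=1, Y2=1.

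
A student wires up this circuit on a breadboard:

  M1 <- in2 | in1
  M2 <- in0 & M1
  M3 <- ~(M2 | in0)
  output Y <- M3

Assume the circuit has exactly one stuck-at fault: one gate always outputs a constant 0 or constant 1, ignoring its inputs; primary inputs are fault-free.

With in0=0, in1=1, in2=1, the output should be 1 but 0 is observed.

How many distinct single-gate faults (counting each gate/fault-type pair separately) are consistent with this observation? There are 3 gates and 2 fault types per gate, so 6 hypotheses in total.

2

Fault-free: M1=1, M2=0, M3=1 → 1. Observed 0.
  M1 stuck-at-0: output 1 ✗
  M1 stuck-at-1: output 1 ✗
  M2 stuck-at-0: output 1 ✗
  M2 stuck-at-1: output 0 ✓
  M3 stuck-at-0: output 0 ✓
  M3 stuck-at-1: output 1 ✗
Consistent faults: {M2 stuck-at-1, M3 stuck-at-0} — 2 in all.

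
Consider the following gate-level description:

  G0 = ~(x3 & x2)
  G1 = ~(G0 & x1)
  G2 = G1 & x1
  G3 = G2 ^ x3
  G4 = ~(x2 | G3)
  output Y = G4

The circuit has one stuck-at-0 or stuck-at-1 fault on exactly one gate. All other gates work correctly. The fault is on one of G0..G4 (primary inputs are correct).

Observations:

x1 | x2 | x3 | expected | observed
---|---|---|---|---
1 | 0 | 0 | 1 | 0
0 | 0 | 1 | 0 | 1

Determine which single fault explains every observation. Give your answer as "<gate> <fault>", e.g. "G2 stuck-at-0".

Fault-free values for test 1 (x1=1, x2=0, x3=0): G0=1, G1=0, G2=0, G3=0, G4=1, giving Y=1. Observed 0.
Test 1: faults giving observed 0 are {G0 stuck-at-0, G1 stuck-at-1, G2 stuck-at-1, G3 stuck-at-1, G4 stuck-at-0}.
Test 2 (x1=0, x2=0, x3=1): fault-free G0=1, G1=1, G2=0, G3=1, G4=0 → 0; observed 1. Eliminates G0 stuck-at-0, G1 stuck-at-1, G3 stuck-at-1, G4 stuck-at-0.
Only G2 stuck-at-1 is consistent with every test.

G2 stuck-at-1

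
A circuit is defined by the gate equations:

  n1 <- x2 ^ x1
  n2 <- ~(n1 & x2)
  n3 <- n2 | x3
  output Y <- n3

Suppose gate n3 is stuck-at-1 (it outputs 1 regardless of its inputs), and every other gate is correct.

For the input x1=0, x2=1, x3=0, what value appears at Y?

1

Propagate with n3 forced: n1=1, n2=0, n3=1 [stuck-at-1].
So Y = 1. (Without the fault it would be 0.)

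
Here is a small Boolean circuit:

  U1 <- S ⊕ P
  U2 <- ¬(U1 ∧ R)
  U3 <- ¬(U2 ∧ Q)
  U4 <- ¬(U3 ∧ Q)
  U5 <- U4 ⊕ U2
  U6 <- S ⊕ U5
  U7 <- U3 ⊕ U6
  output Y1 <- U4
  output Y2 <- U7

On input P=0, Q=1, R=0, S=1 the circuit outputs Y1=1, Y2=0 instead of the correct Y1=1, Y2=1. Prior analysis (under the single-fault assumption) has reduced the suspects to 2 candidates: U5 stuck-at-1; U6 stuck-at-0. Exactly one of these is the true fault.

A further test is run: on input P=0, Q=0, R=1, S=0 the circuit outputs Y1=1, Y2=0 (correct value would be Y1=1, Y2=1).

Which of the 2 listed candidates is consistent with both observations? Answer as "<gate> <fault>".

U5 stuck-at-1

Evaluate each candidate on input P=0, Q=0, R=1, S=0:
  U5 stuck-at-1: U1=0, U2=1, U3=1, U4=1, U5=1 [stuck-at-1], U6=1, U7=0 → Y1=1, Y2=0 — matches
  U6 stuck-at-0: U1=0, U2=1, U3=1, U4=1, U5=0, U6=0 [stuck-at-0], U7=1 → Y1=1, Y2=1 — eliminated
Only U5 stuck-at-1 reproduces the observed Y1=1, Y2=0.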